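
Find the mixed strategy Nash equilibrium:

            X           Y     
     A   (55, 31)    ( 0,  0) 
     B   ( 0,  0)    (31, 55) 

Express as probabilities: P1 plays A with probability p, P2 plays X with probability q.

p = 0.6395, q = 0.3605

Work:
Find probabilities that make opponent indifferent:
P2 chooses q to make P1 indifferent between A and B
P1 chooses p to make P2 indifferent between X and Y
Mixed NE: P1 plays (A: 0.6395, B: 0.3605), P2 plays (X: 0.3605, Y: 0.6395)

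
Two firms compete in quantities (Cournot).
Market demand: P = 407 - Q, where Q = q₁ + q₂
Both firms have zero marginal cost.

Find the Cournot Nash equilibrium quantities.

q₁* = q₂* = 135.67; P* = 135.67

Work:
Profit: π_i = P·q_i = (a - q_i - q_j)·q_i
FOC: ∂π_i/∂q_i = a - 2q_i - q_j = 0
Reaction function: q_i = (407 - q_j)/2
Symmetry: q* = 407/3 = 135.67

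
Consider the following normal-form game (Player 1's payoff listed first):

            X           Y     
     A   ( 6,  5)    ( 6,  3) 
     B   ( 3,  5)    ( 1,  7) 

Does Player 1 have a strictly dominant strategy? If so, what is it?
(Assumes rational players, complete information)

Yes, Player 1's strictly dominant strategy is A

Work:
A strategy strictly dominates another if it gives a strictly higher payoff against every opponent action. Compare each pair of P1's strategies column-by-column:
  A vs B: [6 vs 3, 6 vs 1] → A strictly dominates B
  B vs A: [3 vs 6, 1 vs 6] → B does not strictly dominate A (column X: 3 ≤ 6)
A strictly dominates every other strategy → strictly dominant.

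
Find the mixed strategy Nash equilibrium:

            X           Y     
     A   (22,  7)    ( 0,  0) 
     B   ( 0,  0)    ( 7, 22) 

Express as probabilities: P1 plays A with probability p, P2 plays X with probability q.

p = 0.7586, q = 0.2414

Work:
Find probabilities that make opponent indifferent:
P2 chooses q to make P1 indifferent between A and B
P1 chooses p to make P2 indifferent between X and Y
Mixed NE: P1 plays (A: 0.7586, B: 0.2414), P2 plays (X: 0.2414, Y: 0.7586)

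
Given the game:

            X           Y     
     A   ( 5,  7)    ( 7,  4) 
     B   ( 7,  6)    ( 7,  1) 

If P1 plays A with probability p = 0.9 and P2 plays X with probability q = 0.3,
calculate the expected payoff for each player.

E[P1] = 6.46, E[P2] = 4.66

Work:
E[P1] = p·q·π₁(A,X) + p·(1-q)·π₁(A,Y) + (1-p)·q·π₁(B,X) + (1-p)·(1-q)·π₁(B,Y)
= 0.9·0.3·5 + 0.9·0.7·7 + 0.1·0.3·7 + 0.1·0.7·7
= 6.46

E[P2] = 4.66 (similar calculation)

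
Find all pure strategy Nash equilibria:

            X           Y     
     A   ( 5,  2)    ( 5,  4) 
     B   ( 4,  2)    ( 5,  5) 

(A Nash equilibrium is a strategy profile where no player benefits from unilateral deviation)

Nash equilibrium: (A, Y), (B, Y)

Work:
Best responses:
  P1 vs X: payoffs [5, 4] → best response A (payoff 5)
  P1 vs Y: payoffs [5, 5] → best response A/B (payoff 5)
  P2 vs A: payoffs [2, 4] → best response Y (payoff 4)
  P2 vs B: payoffs [2, 5] → best response Y (payoff 5)
Mutual best responses: (A,Y), (B,Y) → Nash equilibria.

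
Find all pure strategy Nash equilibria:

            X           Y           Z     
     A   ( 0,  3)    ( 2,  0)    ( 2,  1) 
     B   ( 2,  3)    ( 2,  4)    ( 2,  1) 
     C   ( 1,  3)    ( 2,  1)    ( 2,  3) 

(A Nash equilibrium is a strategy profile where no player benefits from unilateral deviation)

Nash equilibrium: (B, Y), (C, Z)

Work:
Best responses:
  P1 vs X: payoffs [0, 2, 1] → best response B (payoff 2)
  P1 vs Y: payoffs [2, 2, 2] → best response A/B/C (payoff 2)
  P1 vs Z: payoffs [2, 2, 2] → best response A/B/C (payoff 2)
  P2 vs A: payoffs [3, 0, 1] → best response X (payoff 3)
  P2 vs B: payoffs [3, 4, 1] → best response Y (payoff 4)
  P2 vs C: payoffs [3, 1, 3] → best response X/Z (payoff 3)
Mutual best responses: (B,Y), (C,Z) → Nash equilibria.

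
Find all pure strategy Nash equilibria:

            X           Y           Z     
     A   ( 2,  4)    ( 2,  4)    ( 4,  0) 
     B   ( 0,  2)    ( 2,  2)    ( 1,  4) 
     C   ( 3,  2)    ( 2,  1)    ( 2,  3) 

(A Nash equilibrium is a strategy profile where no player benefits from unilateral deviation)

Nash equilibrium: (A, Y)

Work:
Best responses:
  P1 vs X: payoffs [2, 0, 3] → best response C (payoff 3)
  P1 vs Y: payoffs [2, 2, 2] → best response A/B/C (payoff 2)
  P1 vs Z: payoffs [4, 1, 2] → best response A (payoff 4)
  P2 vs A: payoffs [4, 4, 0] → best response X/Y (payoff 4)
  P2 vs B: payoffs [2, 2, 4] → best response Z (payoff 4)
  P2 vs C: payoffs [2, 1, 3] → best response Z (payoff 3)
Mutual best responses: (A,Y) → Nash equilibria.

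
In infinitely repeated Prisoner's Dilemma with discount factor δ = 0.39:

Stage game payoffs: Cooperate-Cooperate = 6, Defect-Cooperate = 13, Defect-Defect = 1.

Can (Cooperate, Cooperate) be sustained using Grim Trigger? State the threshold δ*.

δ* = 0.5833; since δ = 0.39 < 0.5833, cooperation cannot be sustained

Work:
For Grim Trigger:
Cooperate forever: 6/(1-δ)
Defect then punished: 13 + 1·δ/(1-δ)
Need: 6/(1-δ) ≥ 13 + 1·δ/(1-δ)
Solving: δ ≥ (T-R)/(T-P) = (13-6)/(13-1) = 0.5833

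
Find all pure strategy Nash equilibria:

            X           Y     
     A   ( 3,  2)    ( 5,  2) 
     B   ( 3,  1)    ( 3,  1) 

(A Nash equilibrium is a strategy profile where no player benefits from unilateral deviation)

Nash equilibrium: (A, X), (A, Y), (B, X)

Work:
Best responses:
  P1 vs X: payoffs [3, 3] → best response A/B (payoff 3)
  P1 vs Y: payoffs [5, 3] → best response A (payoff 5)
  P2 vs A: payoffs [2, 2] → best response X/Y (payoff 2)
  P2 vs B: payoffs [1, 1] → best response X/Y (payoff 1)
Mutual best responses: (A,X), (A,Y), (B,X) → Nash equilibria.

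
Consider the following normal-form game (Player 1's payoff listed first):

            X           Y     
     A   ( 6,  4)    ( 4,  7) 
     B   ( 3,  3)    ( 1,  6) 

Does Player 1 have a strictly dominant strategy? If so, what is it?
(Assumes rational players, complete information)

Yes, Player 1's strictly dominant strategy is A

Work:
A strategy strictly dominates another if it gives a strictly higher payoff against every opponent action. Compare each pair of P1's strategies column-by-column:
  A vs B: [6 vs 3, 4 vs 1] → A strictly dominates B
  B vs A: [3 vs 6, 1 vs 4] → B does not strictly dominate A (column X: 3 ≤ 6)
A strictly dominates every other strategy → strictly dominant.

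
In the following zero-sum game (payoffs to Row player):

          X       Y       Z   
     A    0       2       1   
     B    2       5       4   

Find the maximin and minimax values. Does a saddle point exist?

Maximin = 2, Minimax = 2, Saddle: True

Work:
Row minimums: [0, 2] → maximin = 2
Column maximums: [2, 5, 4] → minimax = 2
Saddle point exists! Game value = 2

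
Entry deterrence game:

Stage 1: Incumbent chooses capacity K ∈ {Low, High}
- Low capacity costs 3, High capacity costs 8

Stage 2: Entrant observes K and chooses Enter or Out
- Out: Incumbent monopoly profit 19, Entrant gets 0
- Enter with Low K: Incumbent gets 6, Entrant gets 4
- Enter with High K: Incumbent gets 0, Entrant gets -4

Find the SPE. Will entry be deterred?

SPE: (High, Enter|Low, Out|High); Entry deterred. Incumbent net profit = 11

Work:
After Low K: Entrant enters (4 > 0)
After High K: Entrant stays out (-4 < 0)
Incumbent: Low → 6−3=3, High → 19−8=11
Incumbent chooses High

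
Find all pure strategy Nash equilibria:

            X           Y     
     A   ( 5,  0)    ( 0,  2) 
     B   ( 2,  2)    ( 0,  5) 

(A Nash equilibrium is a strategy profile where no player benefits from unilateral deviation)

Nash equilibrium: (A, Y), (B, Y)

Work:
Best responses:
  P1 vs X: payoffs [5, 2] → best response A (payoff 5)
  P1 vs Y: payoffs [0, 0] → best response A/B (payoff 0)
  P2 vs A: payoffs [0, 2] → best response Y (payoff 2)
  P2 vs B: payoffs [2, 5] → best response Y (payoff 5)
Mutual best responses: (A,Y), (B,Y) → Nash equilibria.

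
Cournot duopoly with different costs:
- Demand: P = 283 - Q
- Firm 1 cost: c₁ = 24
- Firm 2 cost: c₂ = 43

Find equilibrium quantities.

q₁* = 92.67, q₂* = 73.67

Work:
Reaction: q₁ = (283 - 24 - q₂)/2
Reaction: q₂ = (283 - 43 - q₁)/2
Solve simultaneously:
q₁* = (283 - 2×24 + 43)/3 = 92.67
q₂* = (283 - 2×43 + 24)/3 = 73.67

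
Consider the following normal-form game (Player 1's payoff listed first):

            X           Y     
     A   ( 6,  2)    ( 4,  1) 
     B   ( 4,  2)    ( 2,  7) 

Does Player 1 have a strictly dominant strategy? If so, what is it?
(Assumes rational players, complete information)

Yes, Player 1's strictly dominant strategy is A

Work:
A strategy strictly dominates another if it gives a strictly higher payoff against every opponent action. Compare each pair of P1's strategies column-by-column:
  A vs B: [6 vs 4, 4 vs 2] → A strictly dominates B
  B vs A: [4 vs 6, 2 vs 4] → B does not strictly dominate A (column X: 4 ≤ 6)
A strictly dominates every other strategy → strictly dominant.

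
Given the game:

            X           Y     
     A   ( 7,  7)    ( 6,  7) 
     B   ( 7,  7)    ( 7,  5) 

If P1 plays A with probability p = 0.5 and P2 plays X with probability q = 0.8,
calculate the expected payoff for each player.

E[P1] = 6.9, E[P2] = 6.8

Work:
E[P1] = p·q·π₁(A,X) + p·(1-q)·π₁(A,Y) + (1-p)·q·π₁(B,X) + (1-p)·(1-q)·π₁(B,Y)
= 0.5·0.8·7 + 0.5·0.2·6 + 0.5·0.8·7 + 0.5·0.2·7
= 6.9

E[P2] = 6.8 (similar calculation)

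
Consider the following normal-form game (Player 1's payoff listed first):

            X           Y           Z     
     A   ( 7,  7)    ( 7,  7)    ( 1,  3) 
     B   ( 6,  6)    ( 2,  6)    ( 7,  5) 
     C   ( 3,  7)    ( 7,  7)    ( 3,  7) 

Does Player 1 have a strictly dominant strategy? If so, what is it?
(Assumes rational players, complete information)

No strictly dominant strategy exists for Player 1

Work:
A strategy strictly dominates another if it gives a strictly higher payoff against every opponent action. Compare each pair of P1's strategies column-by-column:
  A vs B: [7 vs 6, 7 vs 2, 1 vs 7] → A does not strictly dominate B (column Z: 1 ≤ 7)
  A vs C: [7 vs 3, 7 vs 7, 1 vs 3] → A does not strictly dominate C (column Y: 7 ≤ 7)
  B vs A: [6 vs 7, 2 vs 7, 7 vs 1] → B does not strictly dominate A (column X: 6 ≤ 7)
  B vs C: [6 vs 3, 2 vs 7, 7 vs 3] → B does not strictly dominate C (column Y: 2 ≤ 7)
  C vs A: [3 vs 7, 7 vs 7, 3 vs 1] → C does not strictly dominate A (column X: 3 ≤ 7)
  C vs B: [3 vs 6, 7 vs 2, 3 vs 7] → C does not strictly dominate B (column X: 3 ≤ 6)
No single strategy strictly dominates all others → no strictly dominant strategy.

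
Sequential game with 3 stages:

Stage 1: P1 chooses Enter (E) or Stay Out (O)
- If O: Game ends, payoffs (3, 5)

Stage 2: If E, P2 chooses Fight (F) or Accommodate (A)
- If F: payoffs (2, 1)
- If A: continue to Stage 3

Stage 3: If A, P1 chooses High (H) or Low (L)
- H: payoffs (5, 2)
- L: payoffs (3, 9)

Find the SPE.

SPE: (E, A, H); Outcome (5, 2)

Work:
Stage 3: P1 chooses H (5 vs 3)
Stage 2: P2: F->1, A->2 (anticipating H). Choose A
Stage 1: P1: O->3, E->5 (anticipating A, H). Choose E
SPE path: E -> A -> H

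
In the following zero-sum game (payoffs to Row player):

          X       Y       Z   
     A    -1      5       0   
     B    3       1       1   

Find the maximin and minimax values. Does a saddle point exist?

Maximin = 1, Minimax = 1, Saddle: True

Work:
Row minimums: [-1, 1] → maximin = 1
Column maximums: [3, 5, 1] → minimax = 1
Saddle point exists! Game value = 1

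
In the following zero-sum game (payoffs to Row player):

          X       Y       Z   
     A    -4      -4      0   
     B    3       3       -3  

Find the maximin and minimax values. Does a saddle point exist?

Maximin = -3, Minimax = 0, Saddle: False

Work:
Row minimums: [-4, -3] → maximin = -3
Column maximums: [3, 3, 0] → minimax = 0
No saddle point (maximin ≠ minimax). Mixed strategy needed.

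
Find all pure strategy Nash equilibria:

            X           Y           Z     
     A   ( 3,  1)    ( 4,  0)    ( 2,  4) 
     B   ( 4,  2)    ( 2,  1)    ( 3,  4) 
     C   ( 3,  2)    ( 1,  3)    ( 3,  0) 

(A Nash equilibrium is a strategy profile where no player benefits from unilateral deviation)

Nash equilibrium: (B, Z)

Work:
Best responses:
  P1 vs X: payoffs [3, 4, 3] → best response B (payoff 4)
  P1 vs Y: payoffs [4, 2, 1] → best response A (payoff 4)
  P1 vs Z: payoffs [2, 3, 3] → best response B/C (payoff 3)
  P2 vs A: payoffs [1, 0, 4] → best response Z (payoff 4)
  P2 vs B: payoffs [2, 1, 4] → best response Z (payoff 4)
  P2 vs C: payoffs [2, 3, 0] → best response Y (payoff 3)
Mutual best responses: (B,Z) → Nash equilibria.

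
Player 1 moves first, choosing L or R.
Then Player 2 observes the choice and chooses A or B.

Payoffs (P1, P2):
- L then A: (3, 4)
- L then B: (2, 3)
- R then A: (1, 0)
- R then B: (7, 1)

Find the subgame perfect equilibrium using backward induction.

P1 plays R, P2 plays A after L and B after R; Payoff (7, 1)

Work:
Backward induction:
After L: P2 chooses A → P1 gets 3
After R: P2 chooses B → P1 gets 7
P1 chooses R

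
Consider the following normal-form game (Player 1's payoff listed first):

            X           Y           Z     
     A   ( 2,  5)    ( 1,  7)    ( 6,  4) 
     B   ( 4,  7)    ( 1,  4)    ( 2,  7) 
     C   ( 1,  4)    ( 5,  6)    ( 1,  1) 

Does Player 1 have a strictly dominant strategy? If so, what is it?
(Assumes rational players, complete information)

No strictly dominant strategy exists for Player 1

Work:
A strategy strictly dominates another if it gives a strictly higher payoff against every opponent action. Compare each pair of P1's strategies column-by-column:
  A vs B: [2 vs 4, 1 vs 1, 6 vs 2] → A does not strictly dominate B (column X: 2 ≤ 4)
  A vs C: [2 vs 1, 1 vs 5, 6 vs 1] → A does not strictly dominate C (column Y: 1 ≤ 5)
  B vs A: [4 vs 2, 1 vs 1, 2 vs 6] → B does not strictly dominate A (column Y: 1 ≤ 1)
  B vs C: [4 vs 1, 1 vs 5, 2 vs 1] → B does not strictly dominate C (column Y: 1 ≤ 5)
  C vs A: [1 vs 2, 5 vs 1, 1 vs 6] → C does not strictly dominate A (column X: 1 ≤ 2)
  C vs B: [1 vs 4, 5 vs 1, 1 vs 2] → C does not strictly dominate B (column X: 1 ≤ 4)
No single strategy strictly dominates all others → no strictly dominant strategy.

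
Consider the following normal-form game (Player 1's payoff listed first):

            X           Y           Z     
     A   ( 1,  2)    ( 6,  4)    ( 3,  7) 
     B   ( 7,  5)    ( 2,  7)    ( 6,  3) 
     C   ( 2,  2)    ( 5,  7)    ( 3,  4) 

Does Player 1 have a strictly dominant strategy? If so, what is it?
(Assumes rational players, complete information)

No strictly dominant strategy exists for Player 1

Work:
A strategy strictly dominates another if it gives a strictly higher payoff against every opponent action. Compare each pair of P1's strategies column-by-column:
  A vs B: [1 vs 7, 6 vs 2, 3 vs 6] → A does not strictly dominate B (column X: 1 ≤ 7)
  A vs C: [1 vs 2, 6 vs 5, 3 vs 3] → A does not strictly dominate C (column X: 1 ≤ 2)
  B vs A: [7 vs 1, 2 vs 6, 6 vs 3] → B does not strictly dominate A (column Y: 2 ≤ 6)
  B vs C: [7 vs 2, 2 vs 5, 6 vs 3] → B does not strictly dominate C (column Y: 2 ≤ 5)
  C vs A: [2 vs 1, 5 vs 6, 3 vs 3] → C does not strictly dominate A (column Y: 5 ≤ 6)
  C vs B: [2 vs 7, 5 vs 2, 3 vs 6] → C does not strictly dominate B (column X: 2 ≤ 7)
No single strategy strictly dominates all others → no strictly dominant strategy.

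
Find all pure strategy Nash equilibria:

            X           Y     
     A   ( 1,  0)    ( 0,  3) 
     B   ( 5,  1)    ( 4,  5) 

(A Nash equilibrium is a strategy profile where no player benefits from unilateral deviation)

Nash equilibrium: (B, Y)

Work:
Best responses:
  P1 vs X: payoffs [1, 5] → best response B (payoff 5)
  P1 vs Y: payoffs [0, 4] → best response B (payoff 4)
  P2 vs A: payoffs [0, 3] → best response Y (payoff 3)
  P2 vs B: payoffs [1, 5] → best response Y (payoff 5)
Mutual best responses: (B,Y) → Nash equilibria.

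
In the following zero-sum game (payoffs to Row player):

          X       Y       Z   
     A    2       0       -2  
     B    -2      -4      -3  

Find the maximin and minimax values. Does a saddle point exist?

Maximin = -2, Minimax = -2, Saddle: True

Work:
Row minimums: [-2, -4] → maximin = -2
Column maximums: [2, 0, -2] → minimax = -2
Saddle point exists! Game value = -2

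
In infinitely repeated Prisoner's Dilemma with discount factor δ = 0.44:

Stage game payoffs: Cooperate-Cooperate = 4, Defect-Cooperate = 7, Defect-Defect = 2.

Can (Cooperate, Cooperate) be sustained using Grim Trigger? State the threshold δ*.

δ* = 0.6; since δ = 0.44 < 0.6, cooperation cannot be sustained

Work:
For Grim Trigger:
Cooperate forever: 4/(1-δ)
Defect then punished: 7 + 2·δ/(1-δ)
Need: 4/(1-δ) ≥ 7 + 2·δ/(1-δ)
Solving: δ ≥ (T-R)/(T-P) = (7-4)/(7-2) = 0.6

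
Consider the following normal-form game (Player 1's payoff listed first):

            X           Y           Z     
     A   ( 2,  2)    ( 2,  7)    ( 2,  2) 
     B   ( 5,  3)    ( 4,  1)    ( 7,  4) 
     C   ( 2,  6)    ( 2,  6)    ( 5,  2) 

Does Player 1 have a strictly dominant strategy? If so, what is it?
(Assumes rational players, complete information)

Yes, Player 1's strictly dominant strategy is B

Work:
A strategy strictly dominates another if it gives a strictly higher payoff against every opponent action. Compare each pair of P1's strategies column-by-column:
  A vs B: [2 vs 5, 2 vs 4, 2 vs 7] → A does not strictly dominate B (column X: 2 ≤ 5)
  A vs C: [2 vs 2, 2 vs 2, 2 vs 5] → A does not strictly dominate C (column X: 2 ≤ 2)
  B vs A: [5 vs 2, 4 vs 2, 7 vs 2] → B strictly dominates A
  B vs C: [5 vs 2, 4 vs 2, 7 vs 5] → B strictly dominates C
  C vs A: [2 vs 2, 2 vs 2, 5 vs 2] → C does not strictly dominate A (column X: 2 ≤ 2)
  C vs B: [2 vs 5, 2 vs 4, 5 vs 7] → C does not strictly dominate B (column X: 2 ≤ 5)
B strictly dominates every other strategy → strictly dominant.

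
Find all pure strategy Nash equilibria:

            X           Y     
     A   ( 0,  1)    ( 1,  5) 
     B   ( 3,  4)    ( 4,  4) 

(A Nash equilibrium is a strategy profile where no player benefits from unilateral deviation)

Nash equilibrium: (B, X), (B, Y)

Work:
Best responses:
  P1 vs X: payoffs [0, 3] → best response B (payoff 3)
  P1 vs Y: payoffs [1, 4] → best response B (payoff 4)
  P2 vs A: payoffs [1, 5] → best response Y (payoff 5)
  P2 vs B: payoffs [4, 4] → best response X/Y (payoff 4)
Mutual best responses: (B,X), (B,Y) → Nash equilibria.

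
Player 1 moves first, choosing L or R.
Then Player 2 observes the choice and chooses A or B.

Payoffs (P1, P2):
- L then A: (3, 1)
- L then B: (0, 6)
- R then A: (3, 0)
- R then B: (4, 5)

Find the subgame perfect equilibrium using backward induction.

P1 plays R, P2 plays B after L and B after R; Payoff (4, 5)

Work:
Backward induction:
After L: P2 chooses B → P1 gets 0
After R: P2 chooses B → P1 gets 4
P1 chooses R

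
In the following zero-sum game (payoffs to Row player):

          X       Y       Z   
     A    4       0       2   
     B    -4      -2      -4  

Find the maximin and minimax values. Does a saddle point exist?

Maximin = 0, Minimax = 0, Saddle: True

Work:
Row minimums: [0, -4] → maximin = 0
Column maximums: [4, 0, 2] → minimax = 0
Saddle point exists! Game value = 0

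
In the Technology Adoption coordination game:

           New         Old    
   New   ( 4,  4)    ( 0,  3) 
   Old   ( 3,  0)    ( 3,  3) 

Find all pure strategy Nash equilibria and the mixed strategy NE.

Pure NE: (New, New) and (Old, Old); Mixed NE: p = 0.75, q = 0.75

Work:
Check pure NE:
(New, New): (4, 4) - no unilateral deviation beneficial
(Old, Old): (3, 3) - no unilateral deviation beneficial
Mixed NE: P1 plays New with p = 0.75, P2 plays New with q = 0.75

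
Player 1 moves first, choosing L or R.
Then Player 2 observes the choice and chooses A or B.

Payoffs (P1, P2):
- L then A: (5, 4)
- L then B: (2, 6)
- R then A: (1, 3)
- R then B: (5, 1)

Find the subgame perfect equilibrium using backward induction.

P1 plays L, P2 plays B after L and A after R; Payoff (2, 6)

Work:
Backward induction:
After L: P2 chooses B → P1 gets 2
After R: P2 chooses A → P1 gets 1
P1 chooses L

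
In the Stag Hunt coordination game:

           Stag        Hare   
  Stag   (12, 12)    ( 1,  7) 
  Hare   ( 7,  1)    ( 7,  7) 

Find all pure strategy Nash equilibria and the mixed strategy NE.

Pure NE: (Stag, Stag) and (Hare, Hare); Mixed NE: p = 0.5455, q = 0.5455

Work:
Check pure NE:
(Stag, Stag): (12, 12) - no unilateral deviation beneficial
(Hare, Hare): (7, 7) - no unilateral deviation beneficial
Mixed NE: P1 plays Stag with p = 0.5455, P2 plays Stag with q = 0.5455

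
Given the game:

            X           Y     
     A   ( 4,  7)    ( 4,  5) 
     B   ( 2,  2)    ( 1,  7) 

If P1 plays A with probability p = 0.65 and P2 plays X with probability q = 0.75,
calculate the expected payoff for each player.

E[P1] = 3.2125, E[P2] = 5.3625

Work:
E[P1] = p·q·π₁(A,X) + p·(1-q)·π₁(A,Y) + (1-p)·q·π₁(B,X) + (1-p)·(1-q)·π₁(B,Y)
= 0.65·0.75·4 + 0.65·0.25·4 + 0.35·0.75·2 + 0.35·0.25·1
= 3.2125

E[P2] = 5.3625 (similar calculation)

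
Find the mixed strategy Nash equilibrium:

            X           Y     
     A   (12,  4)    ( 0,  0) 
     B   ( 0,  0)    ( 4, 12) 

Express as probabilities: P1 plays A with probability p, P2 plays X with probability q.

p = 0.75, q = 0.25

Work:
Find probabilities that make opponent indifferent:
P2 chooses q to make P1 indifferent between A and B
P1 chooses p to make P2 indifferent between X and Y
Mixed NE: P1 plays (A: 0.75, B: 0.25), P2 plays (X: 0.25, Y: 0.75)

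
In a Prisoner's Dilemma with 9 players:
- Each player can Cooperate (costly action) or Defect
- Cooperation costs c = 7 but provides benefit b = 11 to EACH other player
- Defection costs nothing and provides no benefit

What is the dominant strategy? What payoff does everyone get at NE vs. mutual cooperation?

Dominant: Defect; NE payoff = 0; Coop payoff = 81

Work:
Defect dominates (saves cost c = 7, benefit to others is external)
NE: All defect → everyone gets 0
If all cooperate: each receives (8)×11 - 7 = 81
Social dilemma: 81 > 0 but NE gives 0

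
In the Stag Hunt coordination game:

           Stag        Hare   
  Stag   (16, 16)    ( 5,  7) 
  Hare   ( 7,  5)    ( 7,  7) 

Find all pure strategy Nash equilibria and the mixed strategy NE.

Pure NE: (Stag, Stag) and (Hare, Hare); Mixed NE: p = 0.1818, q = 0.1818

Work:
Check pure NE:
(Stag, Stag): (16, 16) - no unilateral deviation beneficial
(Hare, Hare): (7, 7) - no unilateral deviation beneficial
Mixed NE: P1 plays Stag with p = 0.1818, P2 plays Stag with q = 0.1818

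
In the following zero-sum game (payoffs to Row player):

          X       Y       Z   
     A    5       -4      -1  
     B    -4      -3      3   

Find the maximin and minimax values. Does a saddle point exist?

Maximin = -4, Minimax = -3, Saddle: False

Work:
Row minimums: [-4, -4] → maximin = -4
Column maximums: [5, -3, 3] → minimax = -3
No saddle point (maximin ≠ minimax). Mixed strategy needed.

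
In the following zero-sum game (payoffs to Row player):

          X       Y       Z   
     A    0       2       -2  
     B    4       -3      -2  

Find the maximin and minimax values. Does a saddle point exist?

Maximin = -2, Minimax = -2, Saddle: True

Work:
Row minimums: [-2, -3] → maximin = -2
Column maximums: [4, 2, -2] → minimax = -2
Saddle point exists! Game value = -2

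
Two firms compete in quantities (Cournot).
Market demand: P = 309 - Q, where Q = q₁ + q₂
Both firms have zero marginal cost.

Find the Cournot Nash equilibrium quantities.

q₁* = q₂* = 103.0; P* = 103.0

Work:
Profit: π_i = P·q_i = (a - q_i - q_j)·q_i
FOC: ∂π_i/∂q_i = a - 2q_i - q_j = 0
Reaction function: q_i = (309 - q_j)/2
Symmetry: q* = 309/3 = 103.0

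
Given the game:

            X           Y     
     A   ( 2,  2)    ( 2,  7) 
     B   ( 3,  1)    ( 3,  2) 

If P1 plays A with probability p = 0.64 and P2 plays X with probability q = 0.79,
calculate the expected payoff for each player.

E[P1] = 2.36, E[P2] = 2.3876

Work:
E[P1] = p·q·π₁(A,X) + p·(1-q)·π₁(A,Y) + (1-p)·q·π₁(B,X) + (1-p)·(1-q)·π₁(B,Y)
= 0.64·0.79·2 + 0.64·0.21·2 + 0.36·0.79·3 + 0.36·0.21·3
= 2.36

E[P2] = 2.3876 (similar calculation)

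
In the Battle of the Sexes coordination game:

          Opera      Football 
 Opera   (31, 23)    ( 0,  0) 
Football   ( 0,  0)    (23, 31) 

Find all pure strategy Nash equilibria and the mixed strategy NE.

Pure NE: (Opera, Opera) and (Football, Football); Mixed NE: p = 0.5741, q = 0.4259

Work:
Check pure NE:
(Opera, Opera): (31, 23) - no unilateral deviation beneficial
(Football, Football): (23, 31) - no unilateral deviation beneficial
Mixed NE: P1 plays Opera with p = 0.5741, P2 plays Opera with q = 0.4259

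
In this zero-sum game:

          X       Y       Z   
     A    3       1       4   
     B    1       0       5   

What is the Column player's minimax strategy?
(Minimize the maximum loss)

Column should play Y, value = 1

Work:
Column player minimizes Row's maximum payoff:
Column X: max payoff to Row = 3
Column Y: max payoff to Row = 1
Column Z: max payoff to Row = 5
Minimum is 1, achieved by column Y.
Minimax strategy: Y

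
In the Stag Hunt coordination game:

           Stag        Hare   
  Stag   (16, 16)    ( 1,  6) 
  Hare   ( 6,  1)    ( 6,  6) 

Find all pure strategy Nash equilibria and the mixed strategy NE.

Pure NE: (Stag, Stag) and (Hare, Hare); Mixed NE: p = 0.3333, q = 0.3333

Work:
Check pure NE:
(Stag, Stag): (16, 16) - no unilateral deviation beneficial
(Hare, Hare): (6, 6) - no unilateral deviation beneficial
Mixed NE: P1 plays Stag with p = 0.3333, P2 plays Stag with q = 0.3333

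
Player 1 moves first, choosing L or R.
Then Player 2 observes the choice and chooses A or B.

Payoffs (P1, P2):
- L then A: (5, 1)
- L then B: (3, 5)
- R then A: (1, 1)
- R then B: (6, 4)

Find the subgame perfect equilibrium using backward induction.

P1 plays R, P2 plays B after L and B after R; Payoff (6, 4)

Work:
Backward induction:
After L: P2 chooses B → P1 gets 3
After R: P2 chooses B → P1 gets 6
P1 chooses R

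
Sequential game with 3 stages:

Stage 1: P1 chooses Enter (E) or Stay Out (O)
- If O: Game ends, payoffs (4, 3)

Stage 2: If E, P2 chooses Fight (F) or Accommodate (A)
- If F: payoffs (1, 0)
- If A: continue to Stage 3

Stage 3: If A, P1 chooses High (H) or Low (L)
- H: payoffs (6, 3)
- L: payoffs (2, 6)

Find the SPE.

SPE: (E, A, H); Outcome (6, 3)

Work:
Stage 3: P1 chooses H (6 vs 2)
Stage 2: P2: F->0, A->3 (anticipating H). Choose A
Stage 1: P1: O->4, E->6 (anticipating A, H). Choose E
SPE path: E -> A -> H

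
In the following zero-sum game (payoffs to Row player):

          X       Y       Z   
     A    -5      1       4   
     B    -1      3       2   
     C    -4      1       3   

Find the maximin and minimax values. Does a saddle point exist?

Maximin = -1, Minimax = -1, Saddle: True

Work:
Row minimums: [-5, -1, -4] → maximin = -1
Column maximums: [-1, 3, 4] → minimax = -1
Saddle point exists! Game value = -1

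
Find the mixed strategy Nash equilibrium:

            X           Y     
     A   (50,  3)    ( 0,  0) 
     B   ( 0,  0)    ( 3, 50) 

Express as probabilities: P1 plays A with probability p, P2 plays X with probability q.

p = 0.9434, q = 0.0566

Work:
Find probabilities that make opponent indifferent:
P2 chooses q to make P1 indifferent between A and B
P1 chooses p to make P2 indifferent between X and Y
Mixed NE: P1 plays (A: 0.9434, B: 0.0566), P2 plays (X: 0.0566, Y: 0.9434)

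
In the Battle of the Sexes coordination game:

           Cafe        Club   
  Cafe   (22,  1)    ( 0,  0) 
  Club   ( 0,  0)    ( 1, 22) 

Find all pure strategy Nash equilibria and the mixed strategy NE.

Pure NE: (Cafe, Cafe) and (Club, Club); Mixed NE: p = 0.9565, q = 0.0435

Work:
Check pure NE:
(Cafe, Cafe): (22, 1) - no unilateral deviation beneficial
(Club, Club): (1, 22) - no unilateral deviation beneficial
Mixed NE: P1 plays Cafe with p = 0.9565, P2 plays Cafe with q = 0.0435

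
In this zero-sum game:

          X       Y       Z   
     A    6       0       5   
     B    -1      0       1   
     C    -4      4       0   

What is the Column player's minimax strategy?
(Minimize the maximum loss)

Column should play Y, value = 4

Work:
Column player minimizes Row's maximum payoff:
Column X: max payoff to Row = 6
Column Y: max payoff to Row = 4
Column Z: max payoff to Row = 5
Minimum is 4, achieved by column Y.
Minimax strategy: Y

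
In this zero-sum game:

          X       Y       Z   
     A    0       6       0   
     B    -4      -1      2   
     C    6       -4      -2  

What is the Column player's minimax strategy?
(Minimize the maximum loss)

Column should play Z, value = 2

Work:
Column player minimizes Row's maximum payoff:
Column X: max payoff to Row = 6
Column Y: max payoff to Row = 6
Column Z: max payoff to Row = 2
Minimum is 2, achieved by column Z.
Minimax strategy: Z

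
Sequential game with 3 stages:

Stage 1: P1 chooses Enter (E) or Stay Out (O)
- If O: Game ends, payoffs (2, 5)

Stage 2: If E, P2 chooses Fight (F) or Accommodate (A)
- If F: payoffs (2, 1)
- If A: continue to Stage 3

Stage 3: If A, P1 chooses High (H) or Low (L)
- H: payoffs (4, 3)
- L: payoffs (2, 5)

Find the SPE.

SPE: (E, A, H); Outcome (4, 3)

Work:
Stage 3: P1 chooses H (4 vs 2)
Stage 2: P2: F->1, A->3 (anticipating H). Choose A
Stage 1: P1: O->2, E->4 (anticipating A, H). Choose E
SPE path: E -> A -> H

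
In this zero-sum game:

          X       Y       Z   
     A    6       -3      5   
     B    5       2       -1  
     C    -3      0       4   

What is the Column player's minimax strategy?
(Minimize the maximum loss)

Column should play Y, value = 2

Work:
Column player minimizes Row's maximum payoff:
Column X: max payoff to Row = 6
Column Y: max payoff to Row = 2
Column Z: max payoff to Row = 5
Minimum is 2, achieved by column Y.
Minimax strategy: Y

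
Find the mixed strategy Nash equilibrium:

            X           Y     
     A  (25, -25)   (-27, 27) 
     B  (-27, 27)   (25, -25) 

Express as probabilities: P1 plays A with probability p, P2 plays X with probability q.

p = 0.5, q = 0.5

Work:
Find probabilities that make opponent indifferent:
P2 chooses q to make P1 indifferent between A and B
P1 chooses p to make P2 indifferent between X and Y
Mixed NE: P1 plays (A: 0.5, B: 0.5), P2 plays (X: 0.5, Y: 0.5)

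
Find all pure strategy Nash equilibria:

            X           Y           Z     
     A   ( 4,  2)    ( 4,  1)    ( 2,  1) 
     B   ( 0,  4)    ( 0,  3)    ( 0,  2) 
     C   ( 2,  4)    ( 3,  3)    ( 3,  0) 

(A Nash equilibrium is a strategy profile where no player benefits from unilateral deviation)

Nash equilibrium: (A, X)

Work:
Best responses:
  P1 vs X: payoffs [4, 0, 2] → best response A (payoff 4)
  P1 vs Y: payoffs [4, 0, 3] → best response A (payoff 4)
  P1 vs Z: payoffs [2, 0, 3] → best response C (payoff 3)
  P2 vs A: payoffs [2, 1, 1] → best response X (payoff 2)
  P2 vs B: payoffs [4, 3, 2] → best response X (payoff 4)
  P2 vs C: payoffs [4, 3, 0] → best response X (payoff 4)
Mutual best responses: (A,X) → Nash equilibria.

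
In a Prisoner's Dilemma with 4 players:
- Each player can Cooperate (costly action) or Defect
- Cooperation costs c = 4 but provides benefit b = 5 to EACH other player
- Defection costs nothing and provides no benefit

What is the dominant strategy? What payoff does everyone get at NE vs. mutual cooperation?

Dominant: Defect; NE payoff = 0; Coop payoff = 11

Work:
Defect dominates (saves cost c = 4, benefit to others is external)
NE: All defect → everyone gets 0
If all cooperate: each receives (3)×5 - 4 = 11
Social dilemma: 11 > 0 but NE gives 0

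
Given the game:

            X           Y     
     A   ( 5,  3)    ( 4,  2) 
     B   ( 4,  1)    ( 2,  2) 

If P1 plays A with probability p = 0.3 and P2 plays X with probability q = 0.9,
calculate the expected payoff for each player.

E[P1] = 4.13, E[P2] = 1.64

Work:
E[P1] = p·q·π₁(A,X) + p·(1-q)·π₁(A,Y) + (1-p)·q·π₁(B,X) + (1-p)·(1-q)·π₁(B,Y)
= 0.3·0.9·5 + 0.3·0.1·4 + 0.7·0.9·4 + 0.7·0.1·2
= 4.13

E[P2] = 1.64 (similar calculation)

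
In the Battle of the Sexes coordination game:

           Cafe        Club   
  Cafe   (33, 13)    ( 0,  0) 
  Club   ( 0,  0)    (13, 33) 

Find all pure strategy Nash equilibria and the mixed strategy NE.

Pure NE: (Cafe, Cafe) and (Club, Club); Mixed NE: p = 0.7174, q = 0.2826

Work:
Check pure NE:
(Cafe, Cafe): (33, 13) - no unilateral deviation beneficial
(Club, Club): (13, 33) - no unilateral deviation beneficial
Mixed NE: P1 plays Cafe with p = 0.7174, P2 plays Cafe with q = 0.2826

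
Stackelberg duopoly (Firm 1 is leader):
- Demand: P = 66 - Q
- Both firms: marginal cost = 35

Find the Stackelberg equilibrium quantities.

q₁* (leader) = 15.5, q₂* (follower) = 7.75

Work:
Follower's reaction: q₂ = (a - c - q₁)/2
Leader substitutes: π₁ = q₁·(a - q₁ - (a-c-q₁)/2 - c)
FOC: q₁* = (66 - 35)/2 = 15.50
Then: q₂* = (66 - 35 - 15.5)/2 = 7.75
Leader has first-mover advantage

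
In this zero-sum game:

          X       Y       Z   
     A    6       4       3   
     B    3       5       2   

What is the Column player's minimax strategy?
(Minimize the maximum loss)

Column should play Z, value = 3

Work:
Column player minimizes Row's maximum payoff:
Column X: max payoff to Row = 6
Column Y: max payoff to Row = 5
Column Z: max payoff to Row = 3
Minimum is 3, achieved by column Z.
Minimax strategy: Z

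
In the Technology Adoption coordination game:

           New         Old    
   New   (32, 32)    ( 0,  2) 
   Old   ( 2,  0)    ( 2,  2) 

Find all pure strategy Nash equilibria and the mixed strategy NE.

Pure NE: (New, New) and (Old, Old); Mixed NE: p = 0.0625, q = 0.0625

Work:
Check pure NE:
(New, New): (32, 32) - no unilateral deviation beneficial
(Old, Old): (2, 2) - no unilateral deviation beneficial
Mixed NE: P1 plays New with p = 0.0625, P2 plays New with q = 0.0625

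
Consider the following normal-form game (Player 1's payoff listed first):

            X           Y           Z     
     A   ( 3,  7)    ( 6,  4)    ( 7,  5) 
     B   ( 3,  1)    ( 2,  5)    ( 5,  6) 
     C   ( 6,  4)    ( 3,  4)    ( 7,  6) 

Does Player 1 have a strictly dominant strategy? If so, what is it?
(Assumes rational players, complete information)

No strictly dominant strategy exists for Player 1

Work:
A strategy strictly dominates another if it gives a strictly higher payoff against every opponent action. Compare each pair of P1's strategies column-by-column:
  A vs B: [3 vs 3, 6 vs 2, 7 vs 5] → A does not strictly dominate B (column X: 3 ≤ 3)
  A vs C: [3 vs 6, 6 vs 3, 7 vs 7] → A does not strictly dominate C (column X: 3 ≤ 6)
  B vs A: [3 vs 3, 2 vs 6, 5 vs 7] → B does not strictly dominate A (column X: 3 ≤ 3)
  B vs C: [3 vs 6, 2 vs 3, 5 vs 7] → B does not strictly dominate C (column X: 3 ≤ 6)
  C vs A: [6 vs 3, 3 vs 6, 7 vs 7] → C does not strictly dominate A (column Y: 3 ≤ 6)
  C vs B: [6 vs 3, 3 vs 2, 7 vs 5] → C strictly dominates B
No single strategy strictly dominates all others → no strictly dominant strategy.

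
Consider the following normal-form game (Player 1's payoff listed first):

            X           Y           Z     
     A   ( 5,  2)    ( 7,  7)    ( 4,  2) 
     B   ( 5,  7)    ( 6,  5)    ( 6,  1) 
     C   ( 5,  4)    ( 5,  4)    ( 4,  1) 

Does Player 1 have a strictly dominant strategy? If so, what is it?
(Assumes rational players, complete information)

No strictly dominant strategy exists for Player 1

Work:
A strategy strictly dominates another if it gives a strictly higher payoff against every opponent action. Compare each pair of P1's strategies column-by-column:
  A vs B: [5 vs 5, 7 vs 6, 4 vs 6] → A does not strictly dominate B (column X: 5 ≤ 5)
  A vs C: [5 vs 5, 7 vs 5, 4 vs 4] → A does not strictly dominate C (column X: 5 ≤ 5)
  B vs A: [5 vs 5, 6 vs 7, 6 vs 4] → B does not strictly dominate A (column X: 5 ≤ 5)
  B vs C: [5 vs 5, 6 vs 5, 6 vs 4] → B does not strictly dominate C (column X: 5 ≤ 5)
  C vs A: [5 vs 5, 5 vs 7, 4 vs 4] → C does not strictly dominate A (column X: 5 ≤ 5)
  C vs B: [5 vs 5, 5 vs 6, 4 vs 6] → C does not strictly dominate B (column X: 5 ≤ 5)
No single strategy strictly dominates all others → no strictly dominant strategy.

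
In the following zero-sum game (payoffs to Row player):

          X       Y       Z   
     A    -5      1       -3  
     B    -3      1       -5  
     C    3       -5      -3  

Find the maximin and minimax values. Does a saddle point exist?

Maximin = -5, Minimax = -3, Saddle: False

Work:
Row minimums: [-5, -5, -5] → maximin = -5
Column maximums: [3, 1, -3] → minimax = -3
No saddle point (maximin ≠ minimax). Mixed strategy needed.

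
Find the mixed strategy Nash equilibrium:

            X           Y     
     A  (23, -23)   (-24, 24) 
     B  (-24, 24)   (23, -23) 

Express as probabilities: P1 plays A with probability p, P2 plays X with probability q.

p = 0.5, q = 0.5

Work:
Find probabilities that make opponent indifferent:
P2 chooses q to make P1 indifferent between A and B
P1 chooses p to make P2 indifferent between X and Y
Mixed NE: P1 plays (A: 0.5, B: 0.5), P2 plays (X: 0.5, Y: 0.5)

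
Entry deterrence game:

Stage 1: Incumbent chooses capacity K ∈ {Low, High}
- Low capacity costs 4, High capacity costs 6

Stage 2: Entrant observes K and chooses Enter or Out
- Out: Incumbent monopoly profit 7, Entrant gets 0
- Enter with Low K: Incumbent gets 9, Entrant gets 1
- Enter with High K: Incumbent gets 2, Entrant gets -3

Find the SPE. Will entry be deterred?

SPE: (Low, Enter|Low, Out|High); Entry not deterred. Incumbent net profit = 5, Entrant gets 1

Work:
After Low K: Entrant enters (1 > 0)
After High K: Entrant stays out (-3 < 0)
Incumbent: Low → 9−4=5, High → 7−6=1
Incumbent chooses Low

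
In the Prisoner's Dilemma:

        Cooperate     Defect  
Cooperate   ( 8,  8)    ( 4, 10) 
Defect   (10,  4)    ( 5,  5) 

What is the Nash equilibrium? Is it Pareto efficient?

(Defect, Defect) is NE; not Pareto efficient

Work:
Defect dominates Cooperate for both players:
If P2 cooperates: Defect (10) > Cooperate (8)
If P2 defects: Defect (5) > Cooperate (4)
NE: (Defect, Defect) with payoff (5, 5)
But (Cooperate, Cooperate) = (8, 8) Pareto dominates (5, 5)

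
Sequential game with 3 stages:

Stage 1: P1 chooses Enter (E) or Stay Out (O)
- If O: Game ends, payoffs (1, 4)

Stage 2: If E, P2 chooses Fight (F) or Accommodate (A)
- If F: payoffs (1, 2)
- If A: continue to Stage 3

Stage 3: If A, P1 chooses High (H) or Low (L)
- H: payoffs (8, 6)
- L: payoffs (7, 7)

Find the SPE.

SPE: (E, A, H); Outcome (8, 6)

Work:
Stage 3: P1 chooses H (8 vs 7)
Stage 2: P2: F->2, A->6 (anticipating H). Choose A
Stage 1: P1: O->1, E->8 (anticipating A, H). Choose E
SPE path: E -> A -> H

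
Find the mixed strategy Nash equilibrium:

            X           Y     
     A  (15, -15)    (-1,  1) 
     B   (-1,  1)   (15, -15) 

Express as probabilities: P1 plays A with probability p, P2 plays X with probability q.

p = 0.5, q = 0.5

Work:
Find probabilities that make opponent indifferent:
P2 chooses q to make P1 indifferent between A and B
P1 chooses p to make P2 indifferent between X and Y
Mixed NE: P1 plays (A: 0.5, B: 0.5), P2 plays (X: 0.5, Y: 0.5)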